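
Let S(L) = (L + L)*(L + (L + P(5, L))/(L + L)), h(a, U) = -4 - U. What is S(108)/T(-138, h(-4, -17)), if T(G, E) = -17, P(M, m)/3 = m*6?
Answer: -25380/17 ≈ -1492.9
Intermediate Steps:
P(M, m) = 18*m (P(M, m) = 3*(m*6) = 3*(6*m) = 18*m)
S(L) = 2*L*(19/2 + L) (S(L) = (L + L)*(L + (L + 18*L)/(L + L)) = (2*L)*(L + (19*L)/((2*L))) = (2*L)*(L + (19*L)*(1/(2*L))) = (2*L)*(L + 19/2) = (2*L)*(19/2 + L) = 2*L*(19/2 + L))
S(108)/T(-138, h(-4, -17)) = (108*(19 + 2*108))/(-17) = (108*(19 + 216))*(-1/17) = (108*235)*(-1/17) = 25380*(-1/17) = -25380/17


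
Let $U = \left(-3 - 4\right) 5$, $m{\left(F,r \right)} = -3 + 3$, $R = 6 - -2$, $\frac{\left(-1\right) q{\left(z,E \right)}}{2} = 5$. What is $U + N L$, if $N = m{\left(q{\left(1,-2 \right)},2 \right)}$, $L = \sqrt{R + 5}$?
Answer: $-35$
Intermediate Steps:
$q{\left(z,E \right)} = -10$ ($q{\left(z,E \right)} = \left(-2\right) 5 = -10$)
$R = 8$ ($R = 6 + 2 = 8$)
$L = \sqrt{13}$ ($L = \sqrt{8 + 5} = \sqrt{13} \approx 3.6056$)
$m{\left(F,r \right)} = 0$
$N = 0$
$U = -35$ ($U = \left(-7\right) 5 = -35$)
$U + N L = -35 + 0 \sqrt{13} = -35 + 0 = -35$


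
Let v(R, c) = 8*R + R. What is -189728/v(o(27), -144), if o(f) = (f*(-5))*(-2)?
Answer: -94864/1215 ≈ -78.077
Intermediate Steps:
o(f) = 10*f (o(f) = -5*f*(-2) = 10*f)
v(R, c) = 9*R
-189728/v(o(27), -144) = -189728/(9*(10*27)) = -189728/(9*270) = -189728/2430 = -189728*1/2430 = -94864/1215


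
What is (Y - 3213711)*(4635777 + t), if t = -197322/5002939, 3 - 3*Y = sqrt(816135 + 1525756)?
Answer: -74533999227305262510/5002939 - 7730836450427*sqrt(2341891)/5002939 ≈ -1.4900e+13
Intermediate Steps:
Y = 1 - sqrt(2341891)/3 (Y = 1 - sqrt(816135 + 1525756)/3 = 1 - sqrt(2341891)/3 ≈ -509.11)
t = -197322/5002939 (t = -197322*1/5002939 = -197322/5002939 ≈ -0.039441)
(Y - 3213711)*(4635777 + t) = ((1 - sqrt(2341891)/3) - 3213711)*(4635777 - 197322/5002939) = (-3213710 - sqrt(2341891)/3)*(23192509351281/5002939) = -74533999227305262510/5002939 - 7730836450427*sqrt(2341891)/5002939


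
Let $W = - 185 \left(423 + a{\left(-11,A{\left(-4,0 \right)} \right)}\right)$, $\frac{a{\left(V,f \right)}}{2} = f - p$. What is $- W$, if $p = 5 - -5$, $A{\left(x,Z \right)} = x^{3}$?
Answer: $50875$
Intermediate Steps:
$p = 10$ ($p = 5 + 5 = 10$)
$a{\left(V,f \right)} = -20 + 2 f$ ($a{\left(V,f \right)} = 2 \left(f - 10\right) = 2 \left(-10 + f\right) = -20 + 2 f$)
$W = -50875$ ($W = - 185 \left(423 + \left(-20 + 2 \left(-4\right)^{3}\right)\right) = - 185 \left(423 + \left(-20 + 2 \left(-64\right)\right)\right) = - 185 \left(423 - 148\right) = \left(-185\right) 275 = -50875$)
$- W = \left(-1\right) \left(-50875\right) = 50875$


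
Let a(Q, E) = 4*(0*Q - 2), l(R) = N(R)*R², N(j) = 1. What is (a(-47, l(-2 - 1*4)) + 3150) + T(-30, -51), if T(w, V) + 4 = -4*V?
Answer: 3342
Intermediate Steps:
l(R) = R² (l(R) = 1*R² = R²)
T(w, V) = -4 - 4*V
a(Q, E) = -8 (a(Q, E) = 4*(0 - 2) = 4*(-2) = -8)
(a(-47, l(-2 - 1*4)) + 3150) + T(-30, -51) = (-8 + 3150) + (-4 - 4*(-51)) = 3142 + (-4 + 204) = 3142 + 200 = 3342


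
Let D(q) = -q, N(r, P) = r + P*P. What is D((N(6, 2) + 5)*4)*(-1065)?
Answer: 63900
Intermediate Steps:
N(r, P) = r + P²
D((N(6, 2) + 5)*4)*(-1065) = -((6 + 2²) + 5)*4*(-1065) = -((6 + 4) + 5)*4*(-1065) = -(10 + 5)*4*(-1065) = -15*4*(-1065) = -1*60*(-1065) = -60*(-1065) = 63900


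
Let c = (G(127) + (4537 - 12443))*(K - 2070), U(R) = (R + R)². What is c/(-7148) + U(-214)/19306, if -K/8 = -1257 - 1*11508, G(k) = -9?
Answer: 3822412187183/34499822 ≈ 1.1080e+5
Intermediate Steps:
U(R) = 4*R² (U(R) = (2*R)² = 4*R²)
K = 102120 (K = -8*(-1257 - 1*11508) = -8*(-1257 - 11508) = -8*(-12765) = 102120)
c = -791895750 (c = (-9 + (4537 - 12443))*(102120 - 2070) = (-9 - 7906)*100050 = -7915*100050 = -791895750)
c/(-7148) + U(-214)/19306 = -791895750/(-7148) + (4*(-214)²)/19306 = -791895750*(-1/7148) + (4*45796)*(1/19306) = 395947875/3574 + 183184*(1/19306) = 395947875/3574 + 91592/9653 = 3822412187183/34499822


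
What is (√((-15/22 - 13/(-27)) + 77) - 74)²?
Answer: 3298363/594 - 3626*√1254/99 ≈ 4255.8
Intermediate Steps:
(√((-15/22 - 13/(-27)) + 77) - 74)² = (√((-15*1/22 - 13*(-1/27)) + 77) - 74)² = (√((-15/22 + 13/27) + 77) - 74)² = (√(-119/594 + 77) - 74)² = (√(45619/594) - 74)² = (49*√1254/198 - 74)² = (-74 + 49*√1254/198)²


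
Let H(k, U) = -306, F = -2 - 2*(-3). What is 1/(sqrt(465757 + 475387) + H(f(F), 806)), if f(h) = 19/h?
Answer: 153/423754 + sqrt(235286)/423754 ≈ 0.0015057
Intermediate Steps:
F = 4 (F = -2 + 6 = 4)
1/(sqrt(465757 + 475387) + H(f(F), 806)) = 1/(sqrt(465757 + 475387) - 306) = 1/(sqrt(941144) - 306) = 1/(2*sqrt(235286) - 306) = 1/(-306 + 2*sqrt(235286))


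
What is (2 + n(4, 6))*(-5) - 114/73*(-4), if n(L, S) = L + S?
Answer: -3924/73 ≈ -53.753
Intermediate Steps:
(2 + n(4, 6))*(-5) - 114/73*(-4) = (2 + (4 + 6))*(-5) - 114/73*(-4) = (2 + 10)*(-5) - 114*1/73*(-4) = 12*(-5) - 114/73*(-4) = -60 + 456/73 = -3924/73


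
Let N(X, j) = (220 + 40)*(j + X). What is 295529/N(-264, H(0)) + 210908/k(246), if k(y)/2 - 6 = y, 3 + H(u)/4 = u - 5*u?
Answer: 48031447/115920 ≈ 414.35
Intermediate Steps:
H(u) = -12 - 16*u (H(u) = -12 + 4*(u - 5*u) = -12 + 4*(-4*u) = -12 - 16*u)
k(y) = 12 + 2*y
N(X, j) = 260*X + 260*j (N(X, j) = 260*(X + j) = 260*X + 260*j)
295529/N(-264, H(0)) + 210908/k(246) = 295529/(260*(-264) + 260*(-12 - 16*0)) + 210908/(12 + 2*246) = 295529/(-68640 + 260*(-12 + 0)) + 210908/(12 + 492) = 295529/(-68640 + 260*(-12)) + 210908/504 = 295529/(-68640 - 3120) + 210908*(1/504) = 295529/(-71760) + 52727/126 = 295529*(-1/71760) + 52727/126 = -22733/5520 + 52727/126 = 48031447/115920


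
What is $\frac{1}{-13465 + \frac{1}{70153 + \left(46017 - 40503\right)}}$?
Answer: $- \frac{75667}{1018856154} \approx -7.4267 \cdot 10^{-5}$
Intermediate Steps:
$\frac{1}{-13465 + \frac{1}{70153 + \left(46017 - 40503\right)}} = \frac{1}{-13465 + \frac{1}{70153 + 5514}} = \frac{1}{-13465 + \frac{1}{75667}} = \frac{1}{- \frac{1018856154}{75667}} = - \frac{75667}{1018856154}$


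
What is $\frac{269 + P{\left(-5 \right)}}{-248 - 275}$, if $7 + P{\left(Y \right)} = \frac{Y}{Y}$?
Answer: $- \frac{263}{523} \approx -0.50287$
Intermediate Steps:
$P{\left(Y \right)} = -6$ ($P{\left(Y \right)} = -7 + \frac{Y}{Y} = -7 + 1 = -6$)
$\frac{269 + P{\left(-5 \right)}}{-248 - 275} = \frac{269 - 6}{-248 - 275} = \frac{263}{-523} = 263 \left(- \frac{1}{523}\right) = - \frac{263}{523}$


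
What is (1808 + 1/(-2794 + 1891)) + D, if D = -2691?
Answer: -797350/903 ≈ -883.00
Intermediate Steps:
(1808 + 1/(-2794 + 1891)) + D = (1808 + 1/(-2794 + 1891)) - 2691 = (1808 + 1/(-903)) - 2691 = (1808 - 1/903) - 2691 = 1632623/903 - 2691 = -797350/903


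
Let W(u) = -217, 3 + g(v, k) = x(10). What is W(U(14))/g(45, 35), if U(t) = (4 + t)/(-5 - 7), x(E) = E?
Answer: -31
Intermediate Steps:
g(v, k) = 7 (g(v, k) = -3 + 10 = 7)
U(t) = -⅓ - t/12 (U(t) = (4 + t)/(-12) = (4 + t)*(-1/12) = -⅓ - t/12)
W(U(14))/g(45, 35) = -217/7 = -217*⅐ = -31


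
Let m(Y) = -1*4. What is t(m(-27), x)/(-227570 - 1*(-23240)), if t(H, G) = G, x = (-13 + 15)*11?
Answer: -11/102165 ≈ -0.00010767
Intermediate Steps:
x = 22 (x = 2*11 = 22)
m(Y) = -4
t(m(-27), x)/(-227570 - 1*(-23240)) = 22/(-227570 - 1*(-23240)) = 22/(-227570 + 23240) = 22/(-204330) = 22*(-1/204330) = -11/102165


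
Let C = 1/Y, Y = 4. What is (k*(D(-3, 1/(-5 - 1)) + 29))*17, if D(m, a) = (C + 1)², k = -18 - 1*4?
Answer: -91443/8 ≈ -11430.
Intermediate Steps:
C = ¼ (C = 1/4 = ¼ ≈ 0.25000)
k = -22 (k = -18 - 4 = -22)
D(m, a) = 25/16 (D(m, a) = (¼ + 1)² = (5/4)² = 25/16)
(k*(D(-3, 1/(-5 - 1)) + 29))*17 = -22*(25/16 + 29)*17 = -22*489/16*17 = -5379/8*17 = -91443/8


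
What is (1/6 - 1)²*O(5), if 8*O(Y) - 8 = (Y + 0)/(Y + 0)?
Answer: 25/32 ≈ 0.78125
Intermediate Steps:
O(Y) = 9/8 (O(Y) = 1 + ((Y + 0)/(Y + 0))/8 = 1 + (Y/Y)/8 = 1 + (⅛)*1 = 1 + ⅛ = 9/8)
(1/6 - 1)²*O(5) = (1/6 - 1)²*(9/8) = (⅙ - 1)²*(9/8) = (-⅚)²*(9/8) = (25/36)*(9/8) = 25/32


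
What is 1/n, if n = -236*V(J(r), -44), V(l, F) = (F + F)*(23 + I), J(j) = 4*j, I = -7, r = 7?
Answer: 1/332288 ≈ 3.0094e-6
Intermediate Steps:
V(l, F) = 32*F (V(l, F) = (F + F)*(23 - 7) = (2*F)*16 = 32*F)
n = 332288 (n = -7552*(-44) = -236*(-1408) = 332288)
1/n = 1/332288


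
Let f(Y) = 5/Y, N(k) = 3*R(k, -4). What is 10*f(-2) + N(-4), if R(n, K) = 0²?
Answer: -25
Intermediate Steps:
R(n, K) = 0
N(k) = 0 (N(k) = 3*0 = 0)
10*f(-2) + N(-4) = 10*(5/(-2)) + 0 = 10*(5*(-½)) + 0 = 10*(-5/2) + 0 = -25 + 0 = -25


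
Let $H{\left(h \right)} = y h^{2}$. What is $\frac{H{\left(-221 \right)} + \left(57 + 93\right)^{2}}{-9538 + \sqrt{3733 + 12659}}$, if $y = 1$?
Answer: $- \frac{340225229}{45478526} - \frac{71341 \sqrt{4098}}{45478526} \approx -7.5814$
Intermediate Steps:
$H{\left(h \right)} = h^{2}$ ($H{\left(h \right)} = 1 h^{2} = h^{2}$)
$\frac{H{\left(-221 \right)} + \left(57 + 93\right)^{2}}{-9538 + \sqrt{3733 + 12659}} = \frac{\left(-221\right)^{2} + \left(57 + 93\right)^{2}}{-9538 + \sqrt{3733 + 12659}} = \frac{48841 + 150^{2}}{-9538 + \sqrt{16392}} = \frac{48841 + 22500}{-9538 + 2 \sqrt{4098}} = \frac{71341}{-9538 + 2 \sqrt{4098}}$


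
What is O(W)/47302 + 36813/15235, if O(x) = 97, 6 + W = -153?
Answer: 1742806321/720645970 ≈ 2.4184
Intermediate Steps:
W = -159 (W = -6 - 153 = -159)
O(W)/47302 + 36813/15235 = 97/47302 + 36813/15235 = 1742806321/720645970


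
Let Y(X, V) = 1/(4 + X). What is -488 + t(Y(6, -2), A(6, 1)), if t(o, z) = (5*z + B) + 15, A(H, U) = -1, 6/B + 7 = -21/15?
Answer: -3351/7 ≈ -478.71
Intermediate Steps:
B = -5/7 (B = 6/(-7 - 21/15) = 6/(-7 - 21*1/15) = 6/(-7 - 7/5) = 6/(-42/5) = 6*(-5/42) = -5/7 ≈ -0.71429)
t(o, z) = 100/7 + 5*z (t(o, z) = (5*z - 5/7) + 15 = (-5/7 + 5*z) + 15 = 100/7 + 5*z)
-488 + t(Y(6, -2), A(6, 1)) = -488 + (100/7 + 5*(-1)) = -488 + (100/7 - 5) = -488 + 65/7 = -3351/7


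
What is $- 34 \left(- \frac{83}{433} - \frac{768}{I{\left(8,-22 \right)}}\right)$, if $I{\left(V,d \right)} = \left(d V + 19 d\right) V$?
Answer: $\frac{43826}{42867} \approx 1.0224$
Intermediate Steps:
$I{\left(V,d \right)} = V \left(19 d + V d\right)$ ($I{\left(V,d \right)} = \left(V d + 19 d\right) V = \left(19 d + V d\right) V = V \left(19 d + V d\right)$)
$- 34 \left(- \frac{83}{433} - \frac{768}{I{\left(8,-22 \right)}}\right) = - 34 \left(- \frac{83}{433} - \frac{768}{8 \left(-22\right) \left(19 + 8\right)}\right) = - 34 \left(\left(-83\right) \frac{1}{433} - \frac{768}{8 \left(-22\right) 27}\right) = - 34 \left(- \frac{83}{433} - \frac{768}{-4752}\right) = - 34 \left(- \frac{83}{433} - - \frac{16}{99}\right) = - 34 \left(- \frac{83}{433} + \frac{16}{99}\right) = \left(-34\right) \left(- \frac{1289}{42867}\right) = \frac{43826}{42867}$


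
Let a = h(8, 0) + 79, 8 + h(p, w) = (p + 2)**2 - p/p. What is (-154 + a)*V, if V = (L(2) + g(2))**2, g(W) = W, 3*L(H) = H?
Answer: 1024/9 ≈ 113.78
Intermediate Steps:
h(p, w) = -9 + (2 + p)**2 (h(p, w) = -8 + ((p + 2)**2 - p/p) = -8 + ((2 + p)**2 - 1*1) = -8 + ((2 + p)**2 - 1) = -8 + (-1 + (2 + p)**2) = -9 + (2 + p)**2)
L(H) = H/3
a = 170 (a = (-9 + (2 + 8)**2) + 79 = (-9 + 10**2) + 79 = (-9 + 100) + 79 = 91 + 79 = 170)
V = 64/9 (V = ((1/3)*2 + 2)**2 = (2/3 + 2)**2 = (8/3)**2 = 64/9 ≈ 7.1111)
(-154 + a)*V = (-154 + 170)*(64/9) = 16*(64/9) = 1024/9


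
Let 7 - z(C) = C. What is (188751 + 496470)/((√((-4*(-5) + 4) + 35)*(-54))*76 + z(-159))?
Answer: -56873343/496849294 - 703036746*√59/248424647 ≈ -21.852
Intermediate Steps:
z(C) = 7 - C
(188751 + 496470)/((√((-4*(-5) + 4) + 35)*(-54))*76 + z(-159)) = (188751 + 496470)/((√((-4*(-5) + 4) + 35)*(-54))*76 + (7 - 1*(-159))) = 685221/((√((20 + 4) + 35)*(-54))*76 + (7 + 159)) = 685221/((√(24 + 35)*(-54))*76 + 166) = 685221/((√59*(-54))*76 + 166) = 685221/(-54*√59*76 + 166) = 685221/(-4104*√59 + 166) = 685221/(166 - 4104*√59)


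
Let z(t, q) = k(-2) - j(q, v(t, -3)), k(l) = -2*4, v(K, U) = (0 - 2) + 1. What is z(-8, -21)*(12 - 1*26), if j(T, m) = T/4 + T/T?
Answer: 105/2 ≈ 52.500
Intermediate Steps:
v(K, U) = -1 (v(K, U) = -2 + 1 = -1)
j(T, m) = 1 + T/4 (j(T, m) = T*(¼) + 1 = T/4 + 1 = 1 + T/4)
k(l) = -8
z(t, q) = -9 - q/4 (z(t, q) = -8 - (1 + q/4) = -8 + (-1 - q/4) = -9 - q/4)
z(-8, -21)*(12 - 1*26) = (-9 - ¼*(-21))*(12 - 1*26) = (-9 + 21/4)*(12 - 26) = -15/4*(-14) = 105/2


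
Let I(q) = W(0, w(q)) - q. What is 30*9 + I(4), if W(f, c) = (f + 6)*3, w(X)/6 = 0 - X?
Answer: 284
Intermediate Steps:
w(X) = -6*X (w(X) = 6*(0 - X) = 6*(-X) = -6*X)
W(f, c) = 18 + 3*f (W(f, c) = (6 + f)*3 = 18 + 3*f)
I(q) = 18 - q (I(q) = (18 + 3*0) - q = (18 + 0) - q = 18 - q)
30*9 + I(4) = 30*9 + (18 - 1*4) = 270 + (18 - 4) = 270 + 14 = 284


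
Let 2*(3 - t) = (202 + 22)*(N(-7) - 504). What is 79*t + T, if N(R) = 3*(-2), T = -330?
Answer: 4512387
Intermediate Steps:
N(R) = -6
t = 57123 (t = 3 - (202 + 22)*(-6 - 504)/2 = 3 - 112*(-510) = 3 - ½*(-114240) = 3 + 57120 = 57123)
79*t + T = 79*57123 - 330 = 4512717 - 330 = 4512387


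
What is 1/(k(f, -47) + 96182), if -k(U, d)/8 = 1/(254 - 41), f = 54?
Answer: 213/20486758 ≈ 1.0397e-5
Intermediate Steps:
k(U, d) = -8/213 (k(U, d) = -8/(254 - 41) = -8/213)
1/(k(f, -47) + 96182) = 1/(-8/213 + 96182) = 1/(20486758/213) = 213/20486758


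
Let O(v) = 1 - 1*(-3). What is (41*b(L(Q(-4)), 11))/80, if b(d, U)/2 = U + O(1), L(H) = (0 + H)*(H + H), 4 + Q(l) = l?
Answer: 123/8 ≈ 15.375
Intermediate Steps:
Q(l) = -4 + l
O(v) = 4 (O(v) = 1 + 3 = 4)
L(H) = 2*H² (L(H) = H*(2*H) = 2*H²)
b(d, U) = 8 + 2*U (b(d, U) = 2*(U + 4) = 2*(4 + U) = 8 + 2*U)
(41*b(L(Q(-4)), 11))/80 = (41*(8 + 2*11))/80 = (41*(8 + 22))*(1/80) = (41*30)*(1/80) = 1230*(1/80) = 123/8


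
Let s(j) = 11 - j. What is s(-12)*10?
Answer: 230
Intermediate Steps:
s(-12)*10 = (11 - 1*(-12))*10 = (11 + 12)*10 = 23*10 = 230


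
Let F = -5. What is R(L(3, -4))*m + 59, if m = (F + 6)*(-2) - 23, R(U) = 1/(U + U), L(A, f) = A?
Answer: 329/6 ≈ 54.833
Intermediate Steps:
R(U) = 1/(2*U)
m = -25 (m = (-5 + 6)*(-2) - 23 = 1*(-2) - 23 = -2 - 23 = -25)
R(L(3, -4))*m + 59 = ((1/2)/3)*(-25) + 59 = ((1/2)*(1/3))*(-25) + 59 = (1/6)*(-25) + 59 = -25/6 + 59 = 329/6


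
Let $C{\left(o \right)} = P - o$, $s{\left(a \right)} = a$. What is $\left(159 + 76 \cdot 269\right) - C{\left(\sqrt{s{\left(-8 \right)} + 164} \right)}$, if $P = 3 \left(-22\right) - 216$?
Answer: $20885 + 2 \sqrt{39} \approx 20898.0$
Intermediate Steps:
$P = -282$ ($P = -66 - 216 = -282$)
$C{\left(o \right)} = -282 - o$
$\left(159 + 76 \cdot 269\right) - C{\left(\sqrt{s{\left(-8 \right)} + 164} \right)} = \left(159 + 76 \cdot 269\right) - \left(-282 - \sqrt{-8 + 164}\right) = \left(159 + 20444\right) - \left(-282 - \sqrt{156}\right) = 20603 - \left(-282 - 2 \sqrt{39}\right) = 20603 + \left(282 + 2 \sqrt{39}\right) = 20885 + 2 \sqrt{39}$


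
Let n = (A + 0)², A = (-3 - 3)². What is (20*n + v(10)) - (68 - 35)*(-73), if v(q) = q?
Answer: 28339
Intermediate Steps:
A = 36 (A = (-6)² = 36)
n = 1296 (n = (36 + 0)² = 36² = 1296)
(20*n + v(10)) - (68 - 35)*(-73) = (20*1296 + 10) - (68 - 35)*(-73) = (25920 + 10) - 33*(-73) = 25930 - 1*(-2409) = 25930 + 2409 = 28339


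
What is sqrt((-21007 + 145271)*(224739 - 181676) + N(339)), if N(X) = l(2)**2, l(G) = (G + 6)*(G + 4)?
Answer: 2*sqrt(1337795734) ≈ 73152.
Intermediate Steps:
l(G) = (4 + G)*(6 + G) (l(G) = (6 + G)*(4 + G) = (4 + G)*(6 + G))
N(X) = 2304 (N(X) = (24 + 2**2 + 10*2)**2 = (24 + 4 + 20)**2 = 48**2 = 2304)
sqrt((-21007 + 145271)*(224739 - 181676) + N(339)) = sqrt((-21007 + 145271)*(224739 - 181676) + 2304) = sqrt(124264*43063 + 2304) = sqrt(5351180632 + 2304) = sqrt(5351182936) = 2*sqrt(1337795734)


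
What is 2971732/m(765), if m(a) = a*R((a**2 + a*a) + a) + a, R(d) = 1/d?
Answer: 1137430423/292804 ≈ 3884.6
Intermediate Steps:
m(a) = a + a/(a + 2*a**2) (m(a) = a/((a**2 + a*a) + a) + a = a/((a**2 + a**2) + a) + a = a/(2*a**2 + a) + a = a/(a + 2*a**2) + a = a + a/(a + 2*a**2))
2971732/m(765) = 2971732/(((1 + 765*(1 + 2*765))/(1 + 2*765))) = 2971732/(((1 + 765*(1 + 1530))/(1 + 1530))) = 2971732/(((1 + 765*1531)/1531)) = 2971732/(((1 + 1171215)/1531)) = 2971732/(((1/1531)*1171216)) = 2971732/(1171216/1531) = 2971732*(1531/1171216) = 1137430423/292804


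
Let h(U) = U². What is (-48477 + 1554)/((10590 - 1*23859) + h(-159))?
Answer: -15641/4004 ≈ -3.9063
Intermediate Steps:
(-48477 + 1554)/((10590 - 1*23859) + h(-159)) = (-48477 + 1554)/((10590 - 1*23859) + (-159)²) = -46923/((10590 - 23859) + 25281) = -46923/(-13269 + 25281) = -46923/12012 = -46923*1/12012 = -15641/4004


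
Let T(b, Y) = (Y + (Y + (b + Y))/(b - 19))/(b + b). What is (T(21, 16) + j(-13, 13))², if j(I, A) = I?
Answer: 1014049/7056 ≈ 143.71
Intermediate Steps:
T(b, Y) = (Y + (b + 2*Y)/(-19 + b))/(2*b) (T(b, Y) = (Y + (Y + (Y + b))/(-19 + b))/((2*b)) = (Y + (b + 2*Y)/(-19 + b))*(1/(2*b)) = (Y + (b + 2*Y)/(-19 + b))/(2*b))
(T(21, 16) + j(-13, 13))² = ((½)*(21 - 17*16 + 16*21)/(21*(-19 + 21)) - 13)² = ((½)*(1/21)*(21 - 272 + 336)/2 - 13)² = ((½)*(1/21)*(½)*85 - 13)² = (85/84 - 13)² = (-1007/84)² = 1014049/7056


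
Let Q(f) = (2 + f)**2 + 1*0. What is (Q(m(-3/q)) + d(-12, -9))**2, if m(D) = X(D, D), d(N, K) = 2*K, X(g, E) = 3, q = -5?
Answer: 49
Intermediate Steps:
m(D) = 3
Q(f) = (2 + f)**2 (Q(f) = (2 + f)**2 + 0 = (2 + f)**2)
(Q(m(-3/q)) + d(-12, -9))**2 = ((2 + 3)**2 + 2*(-9))**2 = (5**2 - 18)**2 = (25 - 18)**2 = 7**2 = 49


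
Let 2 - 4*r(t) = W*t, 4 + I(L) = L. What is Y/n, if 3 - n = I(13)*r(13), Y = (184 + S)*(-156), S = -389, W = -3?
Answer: -42640/119 ≈ -358.32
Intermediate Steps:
I(L) = -4 + L
r(t) = ½ + 3*t/4 (r(t) = ½ - (-3)*t/4 = ½ + 3*t/4)
Y = 31980 (Y = (184 - 389)*(-156) = -205*(-156) = 31980)
n = -357/4 (n = 3 - (-4 + 13)*(½ + (¾)*13) = 3 - 9*(½ + 39/4) = 3 - 9*41/4 = 3 - 1*369/4 = 3 - 369/4 = -357/4 ≈ -89.250)
Y/n = 31980/(-357/4) = 31980*(-4/357) = -42640/119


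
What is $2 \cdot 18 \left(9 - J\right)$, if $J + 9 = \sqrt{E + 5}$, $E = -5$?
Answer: $648$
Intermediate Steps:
$J = -9$ ($J = -9 + \sqrt{-5 + 5} = -9 + \sqrt{0} = -9 + 0 = -9$)
$2 \cdot 18 \left(9 - J\right) = 2 \cdot 18 \left(9 - -9\right) = 36 \left(9 + 9\right) = 36 \cdot 18 = 648$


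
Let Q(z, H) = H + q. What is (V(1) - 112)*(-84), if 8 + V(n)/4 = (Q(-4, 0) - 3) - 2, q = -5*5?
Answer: 22176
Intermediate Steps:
q = -25
Q(z, H) = -25 + H (Q(z, H) = H - 25 = -25 + H)
V(n) = -152 (V(n) = -32 + 4*(((-25 + 0) - 3) - 2) = -32 + 4*((-25 - 3) - 2) = -32 + 4*(-28 - 2) = -32 + 4*(-30) = -32 - 120 = -152)
(V(1) - 112)*(-84) = (-152 - 112)*(-84) = -264*(-84) = 22176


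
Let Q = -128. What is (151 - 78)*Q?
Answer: -9344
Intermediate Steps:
(151 - 78)*Q = (151 - 78)*(-128) = 73*(-128) = -9344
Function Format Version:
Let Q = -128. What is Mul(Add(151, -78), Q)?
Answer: -9344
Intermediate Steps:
Mul(Add(151, -78), Q) = Mul(Add(151, -78), -128) = Mul(73, -128) = -9344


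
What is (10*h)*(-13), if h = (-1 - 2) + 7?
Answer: -520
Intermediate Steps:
h = 4 (h = -3 + 7 = 4)
(10*h)*(-13) = (10*4)*(-13) = 40*(-13) = -520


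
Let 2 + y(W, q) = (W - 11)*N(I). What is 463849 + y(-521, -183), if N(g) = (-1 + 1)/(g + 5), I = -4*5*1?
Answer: 463847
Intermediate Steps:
I = -20 (I = -20*1 = -20)
N(g) = 0 (N(g) = 0/(5 + g) = 0)
y(W, q) = -2 (y(W, q) = -2 + (W - 11)*0 = -2 + (-11 + W)*0 = -2 + 0 = -2)
463849 + y(-521, -183) = 463849 - 2 = 463847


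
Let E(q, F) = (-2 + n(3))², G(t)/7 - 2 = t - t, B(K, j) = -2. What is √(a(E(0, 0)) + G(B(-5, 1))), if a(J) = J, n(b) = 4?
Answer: 3*√2 ≈ 4.2426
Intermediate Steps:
G(t) = 14 (G(t) = 14 + 7*(t - t) = 14 + 7*0 = 14 + 0 = 14)
E(q, F) = 4 (E(q, F) = (-2 + 4)² = 2² = 4)
√(a(E(0, 0)) + G(B(-5, 1))) = √(4 + 14) = √18 = 3*√2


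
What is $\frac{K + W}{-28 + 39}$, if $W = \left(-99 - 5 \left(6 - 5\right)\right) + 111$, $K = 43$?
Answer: $\frac{50}{11} \approx 4.5455$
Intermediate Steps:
$W = 7$ ($W = \left(-99 - 5\right) + 111 = -104 + 111 = 7$)
$\frac{K + W}{-28 + 39} = \frac{43 + 7}{-28 + 39} = \frac{50}{11}$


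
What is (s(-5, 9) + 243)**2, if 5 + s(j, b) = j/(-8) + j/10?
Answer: 3629025/64 ≈ 56704.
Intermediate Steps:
s(j, b) = -5 - j/40 (s(j, b) = -5 + (j/(-8) + j/10) = -5 + (j*(-1/8) + j*(1/10)) = -5 + (-j/8 + j/10) = -5 - j/40)
(s(-5, 9) + 243)**2 = ((-5 - 1/40*(-5)) + 243)**2 = ((-5 + 1/8) + 243)**2 = (-39/8 + 243)**2 = (1905/8)**2 = 3629025/64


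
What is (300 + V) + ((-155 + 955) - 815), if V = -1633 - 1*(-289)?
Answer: -1059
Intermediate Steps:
V = -1344 (V = -1633 + 289 = -1344)
(300 + V) + ((-155 + 955) - 815) = (300 - 1344) + ((-155 + 955) - 815) = -1044 + (800 - 815) = -1044 - 15 = -1059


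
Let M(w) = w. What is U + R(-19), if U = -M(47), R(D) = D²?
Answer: 314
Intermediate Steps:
U = -47 (U = -1*47 = -47)
U + R(-19) = -47 + (-19)² = -47 + 361 = 314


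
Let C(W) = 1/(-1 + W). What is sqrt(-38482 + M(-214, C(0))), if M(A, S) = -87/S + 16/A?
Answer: I*sqrt(439585211)/107 ≈ 195.95*I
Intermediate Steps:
sqrt(-38482 + M(-214, C(0))) = sqrt(-38482 + (-87/(1/(-1 + 0)) + 16/(-214))) = sqrt(-38482 + (-87/(1/(-1)) + 16*(-1/214))) = sqrt(-38482 + (-87/(-1) - 8/107)) = sqrt(-38482 + (-87*(-1) - 8/107)) = sqrt(-38482 + (87 - 8/107)) = sqrt(-38482 + 9301/107) = sqrt(-4108273/107) = I*sqrt(439585211)/107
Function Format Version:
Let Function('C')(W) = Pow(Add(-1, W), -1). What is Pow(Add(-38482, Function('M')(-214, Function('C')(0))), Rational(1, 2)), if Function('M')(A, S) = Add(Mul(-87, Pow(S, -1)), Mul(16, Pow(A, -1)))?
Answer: Mul(Rational(1, 107), I, Pow(439585211, Rational(1, 2))) ≈ Mul(195.95, I)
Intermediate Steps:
Pow(Add(-38482, Function('M')(-214, Function('C')(0))), Rational(1, 2)) = Pow(Add(-38482, Add(Mul(-87, Pow(Pow(Add(-1, 0), -1), -1)), Mul(16, Pow(-214, -1)))), Rational(1, 2)) = Pow(Add(-38482, Add(Mul(-87, Pow(Pow(-1, -1), -1)), Mul(16, Rational(-1, 214)))), Rational(1, 2)) = Pow(Add(-38482, Add(Mul(-87, Pow(-1, -1)), Rational(-8, 107))), Rational(1, 2)) = Pow(Add(-38482, Add(Mul(-87, -1), Rational(-8, 107))), Rational(1, 2)) = Pow(Add(-38482, Add(87, Rational(-8, 107))), Rational(1, 2)) = Pow(Add(-38482, Rational(9301, 107)), Rational(1, 2)) = Pow(Rational(-4108273, 107), Rational(1, 2)) = Mul(Rational(1, 107), I, Pow(439585211, Rational(1, 2)))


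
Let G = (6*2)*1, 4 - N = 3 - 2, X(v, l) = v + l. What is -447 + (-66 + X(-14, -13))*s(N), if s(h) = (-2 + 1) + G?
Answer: -1470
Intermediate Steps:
X(v, l) = l + v
N = 3 (N = 4 - (3 - 2) = 4 - 1*1 = 4 - 1 = 3)
G = 12 (G = 12*1 = 12)
s(h) = 11 (s(h) = (-2 + 1) + 12 = -1 + 12 = 11)
-447 + (-66 + X(-14, -13))*s(N) = -447 + (-66 + (-13 - 14))*11 = -447 + (-66 - 27)*11 = -447 - 93*11 = -447 - 1023 = -1470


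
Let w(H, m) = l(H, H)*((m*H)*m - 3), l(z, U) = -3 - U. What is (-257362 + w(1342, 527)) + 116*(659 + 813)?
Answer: -501298150285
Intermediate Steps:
w(H, m) = (-3 - H)*(-3 + H*m²) (w(H, m) = (-3 - H)*((m*H)*m - 3) = (-3 - H)*((H*m)*m - 3) = (-3 - H)*(H*m² - 3) = (-3 - H)*(-3 + H*m²))
(-257362 + w(1342, 527)) + 116*(659 + 813) = (-257362 - (-3 + 1342*527²)*(3 + 1342)) + 116*(659 + 813) = (-257362 - 1*(-3 + 1342*277729)*1345) + 116*1472 = (-257362 - 1*(-3 + 372712318)*1345) + 170752 = (-257362 - 1*372712315*1345) + 170752 = (-257362 - 501298063675) + 170752 = -501298321037 + 170752 = -501298150285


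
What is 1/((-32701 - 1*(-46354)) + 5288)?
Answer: 1/18941 ≈ 5.2796e-5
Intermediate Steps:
1/((-32701 - 1*(-46354)) + 5288) = 1/((-32701 + 46354) + 5288) = 1/(13653 + 5288) = 1/18941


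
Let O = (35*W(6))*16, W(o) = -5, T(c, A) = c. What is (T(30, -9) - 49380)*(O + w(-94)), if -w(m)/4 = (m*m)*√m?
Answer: 138180000 + 1744226400*I*√94 ≈ 1.3818e+8 + 1.6911e+10*I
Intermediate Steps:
w(m) = -4*m^(5/2) (w(m) = -4*m*m*√m = -4*m²*√m = -4*m^(5/2))
O = -2800 (O = (35*(-5))*16 = -175*16 = -2800)
(T(30, -9) - 49380)*(O + w(-94)) = (30 - 49380)*(-2800 - 35344*I*√94) = -49350*(-2800 - 35344*I*√94) = 138180000 + 1744226400*I*√94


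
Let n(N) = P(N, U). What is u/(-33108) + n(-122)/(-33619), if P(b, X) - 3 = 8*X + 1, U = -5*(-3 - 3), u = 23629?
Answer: -802461703/1113057852 ≈ -0.72095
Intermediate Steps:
U = 30 (U = -5*(-6) = 30)
P(b, X) = 4 + 8*X (P(b, X) = 3 + (8*X + 1) = 3 + (1 + 8*X) = 4 + 8*X)
n(N) = 244 (n(N) = 4 + 8*30 = 4 + 240 = 244)
u/(-33108) + n(-122)/(-33619) = 23629/(-33108) + 244/(-33619) = 23629*(-1/33108) + 244*(-1/33619) = -23629/33108 - 244/33619 = -802461703/1113057852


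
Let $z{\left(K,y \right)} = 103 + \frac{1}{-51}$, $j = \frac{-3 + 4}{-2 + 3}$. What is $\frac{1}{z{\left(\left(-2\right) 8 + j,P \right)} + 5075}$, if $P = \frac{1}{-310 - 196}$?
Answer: $\frac{51}{264077} \approx 0.00019313$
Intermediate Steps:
$j = 1$ ($j = 1 \cdot 1^{-1} = 1 \cdot 1 = 1$)
$P = - \frac{1}{506}$ ($P = \frac{1}{-506} = - \frac{1}{506} \approx -0.0019763$)
$z{\left(K,y \right)} = \frac{5252}{51}$ ($z{\left(K,y \right)} = 103 - \frac{1}{51} = \frac{5252}{51}$)
$\frac{1}{z{\left(\left(-2\right) 8 + j,P \right)} + 5075} = \frac{1}{\frac{5252}{51} + 5075} = \frac{1}{\frac{264077}{51}} = \frac{51}{264077}$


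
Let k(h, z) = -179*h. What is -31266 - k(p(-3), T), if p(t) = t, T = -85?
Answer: -31803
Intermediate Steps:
-31266 - k(p(-3), T) = -31266 - (-179)*(-3) = -31266 - 1*537 = -31266 - 537 = -31803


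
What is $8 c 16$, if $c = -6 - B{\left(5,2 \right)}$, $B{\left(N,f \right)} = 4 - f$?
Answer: $-1024$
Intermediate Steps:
$c = -8$ ($c = -6 - \left(4 - 2\right) = -6 - 2 = -8$)
$8 c 16 = 8 \left(-8\right) 16 = \left(-64\right) 16 = -1024$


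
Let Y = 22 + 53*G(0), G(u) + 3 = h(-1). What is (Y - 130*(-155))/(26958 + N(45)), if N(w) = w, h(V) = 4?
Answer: 20225/27003 ≈ 0.74899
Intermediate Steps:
G(u) = 1 (G(u) = -3 + 4 = 1)
Y = 75 (Y = 22 + 53*1 = 22 + 53 = 75)
(Y - 130*(-155))/(26958 + N(45)) = (75 - 130*(-155))/(26958 + 45) = (75 + 20150)/27003 = 20225*(1/27003) = 20225/27003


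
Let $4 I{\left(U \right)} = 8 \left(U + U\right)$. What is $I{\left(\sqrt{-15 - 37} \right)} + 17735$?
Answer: $17735 + 8 i \sqrt{13} \approx 17735.0 + 28.844 i$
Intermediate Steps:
$I{\left(U \right)} = 4 U$ ($I{\left(U \right)} = \frac{8 \left(U + U\right)}{4} = \frac{8 \cdot 2 U}{4} = \frac{16 U}{4} = 4 U$)
$I{\left(\sqrt{-15 - 37} \right)} + 17735 = 4 \sqrt{-15 - 37} + 17735 = 4 \sqrt{-52} + 17735 = 4 \cdot 2 i \sqrt{13} + 17735 = 8 i \sqrt{13} + 17735 = 17735 + 8 i \sqrt{13}$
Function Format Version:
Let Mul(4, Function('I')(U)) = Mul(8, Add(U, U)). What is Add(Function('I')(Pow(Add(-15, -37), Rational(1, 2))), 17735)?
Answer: Add(17735, Mul(8, I, Pow(13, Rational(1, 2)))) ≈ Add(17735., Mul(28.844, I))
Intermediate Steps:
Function('I')(U) = Mul(4, U) (Function('I')(U) = Mul(Rational(1, 4), Mul(8, Add(U, U))) = Mul(Rational(1, 4), Mul(8, Mul(2, U))) = Mul(Rational(1, 4), Mul(16, U)) = Mul(4, U))
Add(Function('I')(Pow(Add(-15, -37), Rational(1, 2))), 17735) = Add(Mul(4, Pow(Add(-15, -37), Rational(1, 2))), 17735) = Add(Mul(4, Pow(-52, Rational(1, 2))), 17735) = Add(Mul(4, Mul(2, I, Pow(13, Rational(1, 2)))), 17735) = Add(Mul(8, I, Pow(13, Rational(1, 2))), 17735) = Add(17735, Mul(8, I, Pow(13, Rational(1, 2))))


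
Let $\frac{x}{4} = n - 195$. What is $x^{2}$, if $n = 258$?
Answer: $63504$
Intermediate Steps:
$x = 252$ ($x = 4 \left(258 - 195\right) = 4 \cdot 63 = 252$)
$x^{2} = 252^{2} = 63504$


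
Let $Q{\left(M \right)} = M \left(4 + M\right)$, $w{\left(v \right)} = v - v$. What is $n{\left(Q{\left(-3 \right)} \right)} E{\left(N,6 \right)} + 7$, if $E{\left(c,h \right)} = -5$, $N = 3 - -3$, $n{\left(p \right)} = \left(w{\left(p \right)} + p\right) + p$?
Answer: $37$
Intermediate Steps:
$w{\left(v \right)} = 0$
$n{\left(p \right)} = 2 p$ ($n{\left(p \right)} = \left(0 + p\right) + p = p + p = 2 p$)
$N = 6$ ($N = 3 + 3 = 6$)
$n{\left(Q{\left(-3 \right)} \right)} E{\left(N,6 \right)} + 7 = 2 \left(- 3 \left(4 - 3\right)\right) \left(-5\right) + 7 = 2 \left(\left(-3\right) 1\right) \left(-5\right) + 7 = 2 \left(-3\right) \left(-5\right) + 7 = \left(-6\right) \left(-5\right) + 7 = 30 + 7 = 37$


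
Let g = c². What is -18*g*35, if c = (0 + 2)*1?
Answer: -2520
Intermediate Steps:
c = 2 (c = 2*1 = 2)
g = 4 (g = 2² = 4)
-18*g*35 = -18*4*35 = -72*35 = -2520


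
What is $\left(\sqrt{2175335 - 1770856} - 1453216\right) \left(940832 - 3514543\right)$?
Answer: $3740158004576 - 2573711 \sqrt{404479} \approx 3.7385 \cdot 10^{12}$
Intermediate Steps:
$\left(\sqrt{2175335 - 1770856} - 1453216\right) \left(940832 - 3514543\right) = \left(\sqrt{404479} - 1453216\right) \left(-2573711\right) = \left(-1453216 + \sqrt{404479}\right) \left(-2573711\right) = 3740158004576 - 2573711 \sqrt{404479}$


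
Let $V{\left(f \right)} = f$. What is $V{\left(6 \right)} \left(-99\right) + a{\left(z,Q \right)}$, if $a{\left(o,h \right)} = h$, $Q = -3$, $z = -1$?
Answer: $-597$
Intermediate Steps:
$V{\left(6 \right)} \left(-99\right) + a{\left(z,Q \right)} = 6 \left(-99\right) - 3 = -594 - 3 = -597$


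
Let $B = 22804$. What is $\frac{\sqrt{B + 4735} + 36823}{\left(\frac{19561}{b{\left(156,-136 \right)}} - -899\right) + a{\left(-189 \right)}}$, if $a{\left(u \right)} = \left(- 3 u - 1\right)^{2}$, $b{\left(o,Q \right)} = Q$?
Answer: $\frac{5007928}{43671119} + \frac{136 \sqrt{27539}}{43671119} \approx 0.11519$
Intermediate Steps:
$a{\left(u \right)} = \left(-1 - 3 u\right)^{2}$
$\frac{\sqrt{B + 4735} + 36823}{\left(\frac{19561}{b{\left(156,-136 \right)}} - -899\right) + a{\left(-189 \right)}} = \frac{\sqrt{22804 + 4735} + 36823}{\left(\frac{19561}{-136} - -899\right) + \left(1 + 3 \left(-189\right)\right)^{2}} = \frac{\sqrt{27539} + 36823}{\left(19561 \left(- \frac{1}{136}\right) + 899\right) + \left(1 - 567\right)^{2}} = \frac{36823 + \sqrt{27539}}{\left(- \frac{19561}{136} + 899\right) + \left(-566\right)^{2}} = \frac{36823 + \sqrt{27539}}{\frac{102703}{136} + 320356} = \frac{36823 + \sqrt{27539}}{\frac{43671119}{136}} = \left(36823 + \sqrt{27539}\right) \frac{136}{43671119} = \frac{5007928}{43671119} + \frac{136 \sqrt{27539}}{43671119}$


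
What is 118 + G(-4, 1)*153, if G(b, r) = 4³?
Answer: 9910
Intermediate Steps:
G(b, r) = 64
118 + G(-4, 1)*153 = 118 + 64*153 = 118 + 9792 = 9910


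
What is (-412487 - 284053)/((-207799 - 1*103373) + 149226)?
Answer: 116090/26991 ≈ 4.3011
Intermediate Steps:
(-412487 - 284053)/((-207799 - 1*103373) + 149226) = -696540/((-207799 - 103373) + 149226) = -696540/(-311172 + 149226) = -696540/(-161946) = -696540*(-1/161946) = 116090/26991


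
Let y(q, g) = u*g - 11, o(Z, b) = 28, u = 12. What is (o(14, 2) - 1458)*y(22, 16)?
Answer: -258830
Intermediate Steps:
y(q, g) = -11 + 12*g (y(q, g) = 12*g - 11 = -11 + 12*g)
(o(14, 2) - 1458)*y(22, 16) = (28 - 1458)*(-11 + 12*16) = -1430*(-11 + 192) = -1430*181 = -258830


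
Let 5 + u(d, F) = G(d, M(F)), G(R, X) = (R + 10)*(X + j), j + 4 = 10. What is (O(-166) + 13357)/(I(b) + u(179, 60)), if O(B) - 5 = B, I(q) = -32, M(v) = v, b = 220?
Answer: 13196/12437 ≈ 1.0610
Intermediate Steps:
j = 6 (j = -4 + 10 = 6)
O(B) = 5 + B
G(R, X) = (6 + X)*(10 + R) (G(R, X) = (R + 10)*(X + 6) = (10 + R)*(6 + X) = (6 + X)*(10 + R))
u(d, F) = 55 + 6*d + 10*F + F*d (u(d, F) = -5 + (60 + 6*d + 10*F + d*F) = -5 + (60 + 6*d + 10*F + F*d) = 55 + 6*d + 10*F + F*d)
(O(-166) + 13357)/(I(b) + u(179, 60)) = ((5 - 166) + 13357)/(-32 + (55 + 6*179 + 10*60 + 60*179)) = (-161 + 13357)/(-32 + (55 + 1074 + 600 + 10740)) = 13196/(-32 + 12469) = 13196/12437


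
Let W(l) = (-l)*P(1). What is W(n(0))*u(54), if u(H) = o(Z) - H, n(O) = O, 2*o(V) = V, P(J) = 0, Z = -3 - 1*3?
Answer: 0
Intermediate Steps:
Z = -6 (Z = -3 - 3 = -6)
o(V) = V/2
u(H) = -3 - H (u(H) = (1/2)*(-6) - H = -3 - H)
W(l) = 0 (W(l) = -l*0 = 0)
W(n(0))*u(54) = 0*(-3 - 1*54) = 0*(-3 - 54) = 0*(-57) = 0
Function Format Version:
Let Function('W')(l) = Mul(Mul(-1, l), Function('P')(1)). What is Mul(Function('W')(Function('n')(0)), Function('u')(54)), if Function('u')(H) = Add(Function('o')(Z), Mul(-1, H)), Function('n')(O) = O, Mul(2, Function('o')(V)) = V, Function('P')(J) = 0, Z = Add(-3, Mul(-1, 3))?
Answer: 0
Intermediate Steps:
Z = -6 (Z = Add(-3, -3) = -6)
Function('o')(V) = Mul(Rational(1, 2), V)
Function('u')(H) = Add(-3, Mul(-1, H)) (Function('u')(H) = Add(Mul(Rational(1, 2), -6), Mul(-1, H)) = Add(-3, Mul(-1, H)))
Function('W')(l) = 0 (Function('W')(l) = Mul(Mul(-1, l), 0) = 0)
Mul(Function('W')(Function('n')(0)), Function('u')(54)) = Mul(0, Add(-3, Mul(-1, 54))) = Mul(0, Add(-3, -54)) = Mul(0, -57) = 0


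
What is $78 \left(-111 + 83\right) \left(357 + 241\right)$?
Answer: $-1306032$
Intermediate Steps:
$78 \left(-111 + 83\right) \left(357 + 241\right) = 78 \left(\left(-28\right) 598\right) = 78 \left(-16744\right) = -1306032$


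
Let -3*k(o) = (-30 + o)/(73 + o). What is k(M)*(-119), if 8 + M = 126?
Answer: 10472/573 ≈ 18.276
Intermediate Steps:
M = 118 (M = -8 + 126 = 118)
k(o) = -(-30 + o)/(3*(73 + o))
k(M)*(-119) = ((30 - 1*118)/(3*(73 + 118)))*(-119) = ((⅓)*(30 - 118)/191)*(-119) = ((⅓)*(1/191)*(-88))*(-119) = -88/573*(-119) = 10472/573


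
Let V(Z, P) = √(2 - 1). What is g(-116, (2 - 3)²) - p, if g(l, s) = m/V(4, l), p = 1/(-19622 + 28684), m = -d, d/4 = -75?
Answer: 2718599/9062 ≈ 300.00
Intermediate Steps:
d = -300 (d = 4*(-75) = -300)
V(Z, P) = 1 (V(Z, P) = √1 = 1)
m = 300 (m = -1*(-300) = 300)
p = 1/9062 ≈ 0.00011035
g(l, s) = 300 (g(l, s) = 300/1 = 300*1 = 300)
g(-116, (2 - 3)²) - p = 300 - 1*1/9062 = 300 - 1/9062 = 2718599/9062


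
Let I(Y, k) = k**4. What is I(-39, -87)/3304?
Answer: 57289761/3304 ≈ 17340.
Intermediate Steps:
I(-39, -87)/3304 = (-87)**4/3304 = 57289761*(1/3304) = 57289761/3304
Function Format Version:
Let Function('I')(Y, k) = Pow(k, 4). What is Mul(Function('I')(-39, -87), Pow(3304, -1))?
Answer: Rational(57289761, 3304) ≈ 17340.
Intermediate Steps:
Mul(Function('I')(-39, -87), Pow(3304, -1)) = Mul(Pow(-87, 4), Pow(3304, -1)) = Mul(57289761, Rational(1, 3304)) = Rational(57289761, 3304)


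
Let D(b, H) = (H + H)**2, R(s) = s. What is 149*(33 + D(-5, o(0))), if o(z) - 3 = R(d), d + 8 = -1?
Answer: 26373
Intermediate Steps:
d = -9 (d = -8 - 1 = -9)
o(z) = -6 (o(z) = 3 - 9 = -6)
D(b, H) = 4*H**2 (D(b, H) = (2*H)**2 = 4*H**2)
149*(33 + D(-5, o(0))) = 149*(33 + 4*(-6)**2) = 149*(33 + 4*36) = 149*(33 + 144) = 149*177 = 26373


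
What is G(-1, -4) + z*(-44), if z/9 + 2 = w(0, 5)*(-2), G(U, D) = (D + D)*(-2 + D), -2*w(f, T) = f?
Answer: 840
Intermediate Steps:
w(f, T) = -f/2
G(U, D) = 2*D*(-2 + D) (G(U, D) = (2*D)*(-2 + D) = 2*D*(-2 + D))
z = -18 (z = -18 + 9*(-½*0*(-2)) = -18 + 9*(0*(-2)) = -18 + 9*0 = -18 + 0 = -18)
G(-1, -4) + z*(-44) = 2*(-4)*(-2 - 4) - 18*(-44) = 2*(-4)*(-6) + 792 = 48 + 792 = 840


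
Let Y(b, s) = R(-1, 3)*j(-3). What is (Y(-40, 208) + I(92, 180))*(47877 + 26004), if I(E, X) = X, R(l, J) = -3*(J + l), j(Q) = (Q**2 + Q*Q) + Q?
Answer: 6649290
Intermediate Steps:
j(Q) = Q + 2*Q**2 (j(Q) = (Q**2 + Q**2) + Q = 2*Q**2 + Q = Q + 2*Q**2)
R(l, J) = -3*J - 3*l
Y(b, s) = -90 (Y(b, s) = (-3*3 - 3*(-1))*(-3*(1 + 2*(-3))) = (-9 + 3)*(-3*(1 - 6)) = -(-18)*(-5) = -6*15 = -90)
(Y(-40, 208) + I(92, 180))*(47877 + 26004) = (-90 + 180)*(47877 + 26004) = 90*73881 = 6649290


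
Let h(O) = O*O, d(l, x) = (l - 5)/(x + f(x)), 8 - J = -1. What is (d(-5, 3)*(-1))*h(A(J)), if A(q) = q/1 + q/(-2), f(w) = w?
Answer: 135/4 ≈ 33.750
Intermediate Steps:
J = 9 (J = 8 - 1*(-1) = 8 + 1 = 9)
A(q) = q/2 (A(q) = q*1 + q*(-1/2) = q - q/2 = q/2)
d(l, x) = (-5 + l)/(2*x) (d(l, x) = (l - 5)/(x + x) = (-5 + l)/((2*x)) = (-5 + l)*(1/(2*x)) = (-5 + l)/(2*x))
h(O) = O**2
(d(-5, 3)*(-1))*h(A(J)) = (((1/2)*(-5 - 5)/3)*(-1))*((1/2)*9)**2 = (((1/2)*(1/3)*(-10))*(-1))*(9/2)**2 = -5/3*(-1)*(81/4) = (5/3)*(81/4) = 135/4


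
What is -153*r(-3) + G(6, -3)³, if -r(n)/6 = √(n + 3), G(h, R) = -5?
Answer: -125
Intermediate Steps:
r(n) = -6*√(3 + n) (r(n) = -6*√(n + 3) = -6*√(3 + n))
-153*r(-3) + G(6, -3)³ = -(-918)*√(3 - 3) + (-5)³ = -(-918)*√0 - 125 = -(-918)*0 - 125 = -153*0 - 125 = 0 - 125 = -125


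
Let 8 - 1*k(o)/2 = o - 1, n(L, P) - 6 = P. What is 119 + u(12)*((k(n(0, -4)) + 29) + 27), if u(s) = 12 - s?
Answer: 119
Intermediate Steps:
n(L, P) = 6 + P
k(o) = 18 - 2*o (k(o) = 16 - 2*(o - 1) = 16 - 2*(-1 + o) = 16 + (2 - 2*o) = 18 - 2*o)
119 + u(12)*((k(n(0, -4)) + 29) + 27) = 119 + (12 - 1*12)*(((18 - 2*(6 - 4)) + 29) + 27) = 119 + (12 - 12)*(((18 - 2*2) + 29) + 27) = 119 + 0*(((18 - 4) + 29) + 27) = 119 + 0*((14 + 29) + 27) = 119 + 0*(43 + 27) = 119 + 0*70 = 119 + 0 = 119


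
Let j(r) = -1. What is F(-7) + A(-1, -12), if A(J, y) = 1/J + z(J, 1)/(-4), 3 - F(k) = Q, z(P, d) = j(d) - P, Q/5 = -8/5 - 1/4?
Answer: 45/4 ≈ 11.250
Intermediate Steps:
Q = -37/4 (Q = 5*(-8/5 - 1/4) = 5*(-8*⅕ - 1*¼) = 5*(-8/5 - ¼) = 5*(-37/20) = -37/4 ≈ -9.2500)
z(P, d) = -1 - P
F(k) = 49/4 (F(k) = 3 - 1*(-37/4) = 3 + 37/4 = 49/4)
A(J, y) = ¼ + 1/J + J/4 (A(J, y) = 1/J + (-1 - J)/(-4) = 1/J + (-1 - J)*(-¼) = 1/J + (¼ + J/4) = ¼ + 1/J + J/4)
F(-7) + A(-1, -12) = 49/4 + (¼)*(4 - (1 - 1))/(-1) = 49/4 + (¼)*(-1)*(4 - 1*0) = 49/4 + (¼)*(-1)*(4 + 0) = 49/4 + (¼)*(-1)*4 = 49/4 - 1 = 45/4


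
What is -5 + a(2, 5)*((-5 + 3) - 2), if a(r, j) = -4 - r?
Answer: 19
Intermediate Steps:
-5 + a(2, 5)*((-5 + 3) - 2) = -5 + (-4 - 1*2)*((-5 + 3) - 2) = -5 + (-4 - 2)*(-2 - 2) = -5 - 6*(-4) = -5 + 24 = 19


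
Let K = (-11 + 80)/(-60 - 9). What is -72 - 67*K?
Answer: -5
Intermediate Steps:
K = -1 (K = 69/(-69) = 69*(-1/69) = -1)
-72 - 67*K = -72 - 67*(-1) = -72 + 67 = -5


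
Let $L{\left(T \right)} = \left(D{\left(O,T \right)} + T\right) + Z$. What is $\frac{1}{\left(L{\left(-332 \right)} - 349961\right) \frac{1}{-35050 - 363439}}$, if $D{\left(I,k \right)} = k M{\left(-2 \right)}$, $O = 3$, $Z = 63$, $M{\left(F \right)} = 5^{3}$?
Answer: $\frac{398489}{391730} \approx 1.0173$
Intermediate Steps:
$M{\left(F \right)} = 125$
$D{\left(I,k \right)} = 125 k$ ($D{\left(I,k \right)} = k 125 = 125 k$)
$L{\left(T \right)} = 63 + 126 T$ ($L{\left(T \right)} = \left(125 T + T\right) + 63 = 126 T + 63 = 63 + 126 T$)
$\frac{1}{\left(L{\left(-332 \right)} - 349961\right) \frac{1}{-35050 - 363439}} = \frac{1}{\left(\left(63 + 126 \left(-332\right)\right) - 349961\right) \frac{1}{-35050 - 363439}} = \frac{1}{\left(\left(63 - 41832\right) - 349961\right) \frac{1}{-398489}} = \frac{1}{\left(-41769 - 349961\right) \left(- \frac{1}{398489}\right)} = \frac{1}{\left(-391730\right) \left(- \frac{1}{398489}\right)} = \frac{1}{\frac{391730}{398489}} = \frac{398489}{391730}$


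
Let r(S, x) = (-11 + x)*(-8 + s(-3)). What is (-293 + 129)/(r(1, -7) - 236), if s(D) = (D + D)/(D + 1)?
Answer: 82/73 ≈ 1.1233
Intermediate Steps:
s(D) = 2*D/(1 + D) (s(D) = (2*D)/(1 + D) = 2*D/(1 + D))
r(S, x) = 55 - 5*x (r(S, x) = (-11 + x)*(-8 + 2*(-3)/(1 - 3)) = (-11 + x)*(-8 + 2*(-3)/(-2)) = (-11 + x)*(-8 + 2*(-3)*(-½)) = (-11 + x)*(-8 + 3) = (-11 + x)*(-5) = 55 - 5*x)
(-293 + 129)/(r(1, -7) - 236) = (-293 + 129)/((55 - 5*(-7)) - 236) = -164/((55 + 35) - 236) = -164/(90 - 236) = -164/(-146) = -1/146*(-164) = 82/73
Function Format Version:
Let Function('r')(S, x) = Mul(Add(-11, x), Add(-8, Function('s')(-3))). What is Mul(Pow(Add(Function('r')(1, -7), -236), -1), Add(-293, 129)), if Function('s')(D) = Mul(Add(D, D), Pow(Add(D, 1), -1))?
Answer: Rational(82, 73) ≈ 1.1233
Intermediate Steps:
Function('s')(D) = Mul(2, D, Pow(Add(1, D), -1)) (Function('s')(D) = Mul(Mul(2, D), Pow(Add(1, D), -1)) = Mul(2, D, Pow(Add(1, D), -1)))
Function('r')(S, x) = Add(55, Mul(-5, x)) (Function('r')(S, x) = Mul(Add(-11, x), Add(-8, Mul(2, -3, Pow(Add(1, -3), -1)))) = Mul(Add(-11, x), Add(-8, Mul(2, -3, Pow(-2, -1)))) = Mul(Add(-11, x), Add(-8, Mul(2, -3, Rational(-1, 2)))) = Mul(Add(-11, x), Add(-8, 3)) = Mul(Add(-11, x), -5) = Add(55, Mul(-5, x)))
Mul(Pow(Add(Function('r')(1, -7), -236), -1), Add(-293, 129)) = Mul(Pow(Add(Add(55, Mul(-5, -7)), -236), -1), Add(-293, 129)) = Mul(Pow(Add(Add(55, 35), -236), -1), -164) = Mul(Pow(Add(90, -236), -1), -164) = Mul(Pow(-146, -1), -164) = Mul(Rational(-1, 146), -164) = Rational(82, 73)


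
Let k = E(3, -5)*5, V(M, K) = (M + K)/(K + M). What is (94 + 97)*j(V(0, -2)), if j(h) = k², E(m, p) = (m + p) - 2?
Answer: 76400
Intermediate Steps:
E(m, p) = -2 + m + p
V(M, K) = 1 (V(M, K) = (K + M)/(K + M) = 1)
k = -20 (k = (-2 + 3 - 5)*5 = -4*5 = -20)
j(h) = 400 (j(h) = (-20)² = 400)
(94 + 97)*j(V(0, -2)) = (94 + 97)*400 = 191*400 = 76400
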